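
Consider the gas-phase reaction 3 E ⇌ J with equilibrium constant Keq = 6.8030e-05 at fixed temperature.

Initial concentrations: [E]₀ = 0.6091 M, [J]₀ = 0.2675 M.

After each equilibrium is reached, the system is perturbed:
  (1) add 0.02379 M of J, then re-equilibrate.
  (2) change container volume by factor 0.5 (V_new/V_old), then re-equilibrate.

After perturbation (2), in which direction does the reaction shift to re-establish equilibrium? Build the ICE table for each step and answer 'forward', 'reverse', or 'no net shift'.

Q₀ = 1.184 vs Keq = 6.8030e-05 ⇒ Q>K, reverse
Step 1:
                    E           J
  init         0.6091      0.2675
  Δ            0.8019     -0.2673
  eq            1.411  1.9112e-04
  solve Keq expr → x = -0.2673; check Q = 6.8030e-05
Then add 0.02379 M of J.
Step 2:
                    E           J
  init          1.411     0.02398
  Δ           0.07128    -0.02376
  eq            1.482  2.2157e-04
  solve Keq expr → x = -0.02376; check Q = 6.8030e-05
Then change container volume by factor 0.5 (V_new/V_old).
Step 3:
                    E           J
  init          2.965  4.4314e-04
  Δ         -0.003967    0.001322
  eq            2.961    0.001765
  solve Keq expr → x = 0.001322; check Q = 6.8030e-05

Direction: forward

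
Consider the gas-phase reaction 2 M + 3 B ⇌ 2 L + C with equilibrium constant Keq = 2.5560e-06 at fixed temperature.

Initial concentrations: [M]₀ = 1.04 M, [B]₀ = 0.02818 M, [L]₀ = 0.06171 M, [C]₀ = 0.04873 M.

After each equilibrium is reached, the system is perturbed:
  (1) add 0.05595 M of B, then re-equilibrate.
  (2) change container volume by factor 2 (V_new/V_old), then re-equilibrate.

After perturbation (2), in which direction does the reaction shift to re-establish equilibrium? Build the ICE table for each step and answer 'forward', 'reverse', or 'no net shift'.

Q₀ = 7.667 vs Keq = 2.5560e-06 ⇒ Q>K, reverse
Step 1:
                  M         B         L         C
  I            1.04   0.02818   0.06171   0.04873
  C         0.06117   0.09175  -0.06117  -0.03058
  E           1.101    0.1199 5.4279e-04   0.01815
  solve Keq expr → x = -0.03058; check Q = 2.5560e-06
Then add 0.05595 M of B.
Step 2:
                  M         B         L         C
  I           1.101    0.1759 5.4279e-04   0.01815
  C       -4.1039e-04 -6.1559e-04 4.1039e-04 2.0520e-04
  E           1.101    0.1753 9.5319e-04   0.01835
  solve Keq expr → x = 2.0520e-04; check Q = 2.5560e-06
Then change container volume by factor 2 (V_new/V_old).
Step 3:
                  M         B         L         C
  I          0.5504   0.08763 4.7659e-04  0.009176
  C       2.3520e-04 3.5280e-04 -2.3520e-04 -1.1760e-04
  E          0.5506   0.08799 2.4139e-04  0.009058
  solve Keq expr → x = -1.1760e-04; check Q = 2.5560e-06

Direction: reverse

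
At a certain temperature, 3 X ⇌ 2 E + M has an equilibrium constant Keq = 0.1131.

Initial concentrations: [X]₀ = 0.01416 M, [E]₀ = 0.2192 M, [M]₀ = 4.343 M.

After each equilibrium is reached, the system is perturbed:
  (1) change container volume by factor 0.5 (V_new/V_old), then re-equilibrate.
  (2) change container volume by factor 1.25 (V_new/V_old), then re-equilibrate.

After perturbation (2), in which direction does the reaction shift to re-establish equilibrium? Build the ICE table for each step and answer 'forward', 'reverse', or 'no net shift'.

Direction: no net shift

Q₀ = 7.3499e+04 vs Keq = 0.1131 ⇒ Q>K, reverse
Step 1:
                  X         E         M
  I         0.01416    0.2192     4.343
  C          0.2881   -0.1921  -0.09604
  E          0.3023   0.02712     4.247
  solve Keq expr → x = -0.09604; check Q = 0.1131
Then change container volume by factor 0.5 (V_new/V_old).
Step 2:
                  X         E         M
  I          0.6046   0.05424     8.494
  C               0         0         0
  E          0.6046   0.05424     8.494
  solve Keq expr → x = 0; check Q = 0.1131
Then change container volume by factor 1.25 (V_new/V_old).
Step 3:
                  X         E         M
  I          0.4836   0.04339     6.795
  C               0         0         0
  E          0.4836   0.04339     6.795
  solve Keq expr → x = 0; check Q = 0.1131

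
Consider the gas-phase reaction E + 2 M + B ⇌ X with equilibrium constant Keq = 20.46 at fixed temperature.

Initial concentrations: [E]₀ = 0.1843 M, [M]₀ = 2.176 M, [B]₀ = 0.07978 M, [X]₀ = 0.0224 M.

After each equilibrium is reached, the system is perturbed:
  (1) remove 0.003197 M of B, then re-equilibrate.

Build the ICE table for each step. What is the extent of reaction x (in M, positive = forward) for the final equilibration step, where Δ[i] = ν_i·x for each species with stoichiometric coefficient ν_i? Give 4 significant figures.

Q₀ = 0.3217 vs Keq = 20.46 ⇒ Q<K, forward
Step 1:
                   E          M          B          X
  I           0.1843      2.176    0.07978     0.0224
  C         -0.07021    -0.1404   -0.07021    0.07021
  E           0.1141      2.036   0.009574    0.09261
  solve Keq expr → x = 0.07021; check Q = 20.46
Then remove 0.003197 M of B.
Step 2:
                   E          M          B          X
  I           0.1141      2.036   0.006377    0.09261
  C         0.002662   0.005325   0.002662  -0.002662
  E           0.1168      2.041   0.009039    0.08994
  solve Keq expr → x = -0.002662; check Q = 20.46

x = -0.002662 M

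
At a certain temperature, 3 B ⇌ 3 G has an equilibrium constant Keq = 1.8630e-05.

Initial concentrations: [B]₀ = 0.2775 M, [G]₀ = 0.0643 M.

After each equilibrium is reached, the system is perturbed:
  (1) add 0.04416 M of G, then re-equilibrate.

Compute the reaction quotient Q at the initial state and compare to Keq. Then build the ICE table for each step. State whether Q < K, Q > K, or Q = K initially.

Q₀ = 0.01244 vs Keq = 1.8630e-05 ⇒ Q>K, reverse
Step 1:
                  B         G
  init       0.2775    0.0643
  Δ         0.05547  -0.05547
  eq          0.333  0.008827
  solve Keq expr → x = -0.01849; check Q = 1.8630e-05
Then add 0.04416 M of G.
Step 2:
                  B         G
  init        0.333   0.05299
  Δ         0.04302  -0.04302
  eq          0.376  0.009967
  solve Keq expr → x = -0.01434; check Q = 1.8630e-05

Q₀ = 0.01244; Q > K (proceeds reverse)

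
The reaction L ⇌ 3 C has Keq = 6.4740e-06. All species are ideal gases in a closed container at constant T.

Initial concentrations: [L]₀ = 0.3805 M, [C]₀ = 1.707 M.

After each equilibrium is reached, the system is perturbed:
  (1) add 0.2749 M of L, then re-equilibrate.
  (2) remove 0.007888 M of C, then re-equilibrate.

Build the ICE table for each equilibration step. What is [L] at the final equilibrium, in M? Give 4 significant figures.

[L]_eq = 1.215 M

Q₀ = 13.07 vs Keq = 6.4740e-06 ⇒ Q>K, reverse
Step 1:
                   L          C
  I           0.3805      1.707
  C           0.5629     -1.689
  E           0.9434    0.01828
  solve Keq expr → x = -0.5629; check Q = 6.4740e-06
Then add 0.2749 M of L.
Step 2:
                   L          C
  I            1.218    0.01828
  C       -5.4117e-04   0.001624
  E            1.218     0.0199
  solve Keq expr → x = 5.4117e-04; check Q = 6.4740e-06
Then remove 0.007888 M of C.
Step 3:
                   L          C
  I            1.218    0.01201
  C        -0.002625   0.007874
  E            1.215    0.01989
  solve Keq expr → x = 0.002625; check Q = 6.4740e-06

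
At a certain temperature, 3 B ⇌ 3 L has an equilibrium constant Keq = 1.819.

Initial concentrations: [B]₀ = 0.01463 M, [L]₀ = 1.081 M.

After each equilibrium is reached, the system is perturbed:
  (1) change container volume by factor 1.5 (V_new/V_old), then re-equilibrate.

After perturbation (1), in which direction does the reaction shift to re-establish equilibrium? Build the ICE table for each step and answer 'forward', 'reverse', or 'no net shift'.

Direction: no net shift

Q₀ = 4.0341e+05 vs Keq = 1.819 ⇒ Q>K, reverse
Step 1:
                   B          L
  Initial    0.01463      1.081
  Change      0.4787    -0.4787
  Equil       0.4934     0.6023
  solve Keq expr → x = -0.1596; check Q = 1.819
Then change container volume by factor 1.5 (V_new/V_old).
Step 2:
                   B          L
  Initial     0.3289     0.4015
  Change           0          0
  Equil       0.3289     0.4015
  solve Keq expr → x = 0; check Q = 1.819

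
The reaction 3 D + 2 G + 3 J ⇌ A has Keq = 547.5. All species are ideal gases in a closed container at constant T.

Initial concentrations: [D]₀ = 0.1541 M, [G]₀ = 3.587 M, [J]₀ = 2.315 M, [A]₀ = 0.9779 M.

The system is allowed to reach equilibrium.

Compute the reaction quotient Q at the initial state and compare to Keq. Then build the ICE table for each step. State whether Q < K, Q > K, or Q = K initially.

Q₀ = 1.674 vs Keq = 547.5 ⇒ Q<K, forward
Step 1:
                  D         G         J         A
  Initial    0.1541     3.587     2.315    0.9779
  Change    -0.1297  -0.08645   -0.1297   0.04322
  Equil     0.02443     3.501     2.185     1.021
  solve Keq expr → x = 0.04322; check Q = 547.5

Q₀ = 1.674; Q < K (proceeds forward)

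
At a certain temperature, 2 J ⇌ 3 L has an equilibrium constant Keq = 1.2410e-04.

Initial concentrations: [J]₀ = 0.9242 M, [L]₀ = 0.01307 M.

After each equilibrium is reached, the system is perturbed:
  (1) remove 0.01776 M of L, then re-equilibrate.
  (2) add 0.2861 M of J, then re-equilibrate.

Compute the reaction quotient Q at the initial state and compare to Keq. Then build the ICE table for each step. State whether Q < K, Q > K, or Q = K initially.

Q₀ = 2.6139e-06 vs Keq = 1.2410e-04 ⇒ Q<K, forward
Step 1:
                   J          L
  init        0.9242    0.01307
  Δ         -0.02233    0.03349
  eq          0.9019    0.04656
  solve Keq expr → x = 0.01116; check Q = 1.2410e-04
Then remove 0.01776 M of L.
Step 2:
                   J          L
  init        0.9019     0.0288
  Δ         -0.01157    0.01736
  eq          0.8903    0.04616
  solve Keq expr → x = 0.005787; check Q = 1.2410e-04
Then add 0.2861 M of J.
Step 3:
                   J          L
  init         1.176    0.04616
  Δ        -0.006153    0.00923
  eq            1.17    0.05539
  solve Keq expr → x = 0.003077; check Q = 1.2410e-04

Q₀ = 2.6139e-06; Q < K (proceeds forward)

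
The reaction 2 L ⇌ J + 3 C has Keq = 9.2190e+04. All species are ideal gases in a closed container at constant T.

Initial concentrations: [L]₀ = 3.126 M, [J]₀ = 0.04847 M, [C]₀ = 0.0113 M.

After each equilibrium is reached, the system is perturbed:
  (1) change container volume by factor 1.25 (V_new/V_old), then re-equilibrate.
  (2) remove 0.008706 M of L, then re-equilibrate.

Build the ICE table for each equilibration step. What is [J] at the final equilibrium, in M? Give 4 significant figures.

Q₀ = 7.1570e-09 vs Keq = 9.2190e+04 ⇒ Q<K, forward
Step 1:
                    L           J           C
  init          3.126     0.04847      0.0113
  Δ            -3.085       1.542       4.627
  eq          0.04149       1.591       4.638
  solve Keq expr → x = 1.542; check Q = 9.2190e+04
Then change container volume by factor 1.25 (V_new/V_old).
Step 2:
                    L           J           C
  init        0.03319       1.273        3.71
  Δ           -0.0065     0.00325     0.00975
  eq          0.02669       1.276        3.72
  solve Keq expr → x = 0.00325; check Q = 9.2190e+04
Then remove 0.008706 M of L.
Step 3:
                    L           J           C
  init        0.01799       1.276        3.72
  Δ          0.008524   -0.004262    -0.01279
  eq          0.02651       1.272       3.707
  solve Keq expr → x = -0.004262; check Q = 9.2190e+04

[J]_eq = 1.272 M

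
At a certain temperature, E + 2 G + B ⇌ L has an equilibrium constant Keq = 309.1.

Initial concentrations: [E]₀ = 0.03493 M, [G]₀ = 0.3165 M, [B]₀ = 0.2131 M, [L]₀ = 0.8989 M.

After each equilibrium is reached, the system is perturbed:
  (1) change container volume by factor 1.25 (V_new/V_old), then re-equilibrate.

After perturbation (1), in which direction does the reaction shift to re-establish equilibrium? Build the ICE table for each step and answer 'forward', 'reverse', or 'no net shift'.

Q₀ = 1206 vs Keq = 309.1 ⇒ Q>K, reverse
Step 1:
                    E           G           B           L
  I           0.03493      0.3165      0.2131      0.8989
  C           0.03756     0.07512     0.03756    -0.03756
  E           0.07249      0.3916      0.2507      0.8613
  solve Keq expr → x = -0.03756; check Q = 309.1
Then change container volume by factor 1.25 (V_new/V_old).
Step 2:
                    E           G           B           L
  I           0.05799      0.3133      0.2005      0.6891
  C           0.02027     0.04055     0.02027    -0.02027
  E           0.07827      0.3538      0.2208      0.6688
  solve Keq expr → x = -0.02027; check Q = 309.1

Direction: reverse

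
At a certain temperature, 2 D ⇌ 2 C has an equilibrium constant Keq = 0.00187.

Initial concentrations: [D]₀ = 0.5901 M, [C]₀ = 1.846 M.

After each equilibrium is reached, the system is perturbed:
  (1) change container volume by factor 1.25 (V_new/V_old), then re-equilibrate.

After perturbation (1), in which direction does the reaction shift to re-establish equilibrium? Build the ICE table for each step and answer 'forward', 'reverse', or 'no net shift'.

Direction: no net shift

Q₀ = 9.786 vs Keq = 0.00187 ⇒ Q>K, reverse
Step 1:
                  D         C
  I          0.5901     1.846
  C           1.745    -1.745
  E           2.335     0.101
  solve Keq expr → x = -0.8725; check Q = 0.00187
Then change container volume by factor 1.25 (V_new/V_old).
Step 2:
                  D         C
  I           1.868   0.08078
  C               0         0
  E           1.868   0.08078
  solve Keq expr → x = 0; check Q = 0.00187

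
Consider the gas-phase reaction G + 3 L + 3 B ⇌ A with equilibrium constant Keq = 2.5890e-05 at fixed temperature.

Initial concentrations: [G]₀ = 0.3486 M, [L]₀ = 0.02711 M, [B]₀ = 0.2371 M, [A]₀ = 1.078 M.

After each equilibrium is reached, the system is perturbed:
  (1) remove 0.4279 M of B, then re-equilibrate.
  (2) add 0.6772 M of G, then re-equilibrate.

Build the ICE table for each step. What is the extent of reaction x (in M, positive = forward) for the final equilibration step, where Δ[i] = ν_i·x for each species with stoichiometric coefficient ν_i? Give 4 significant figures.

x = 0.01133 M

Q₀ = 1.1644e+07 vs Keq = 2.5890e-05 ⇒ Q>K, reverse
Step 1:
                   G          L          B          A
  init        0.3486    0.02711     0.2371      1.078
  Δ            1.037       3.11       3.11     -1.037
  eq           1.385      3.137      3.347    0.04148
  solve Keq expr → x = -1.037; check Q = 2.5890e-05
Then remove 0.4279 M of B.
Step 2:
                   G          L          B          A
  init         1.385      3.137      2.919    0.04148
  Δ          0.01173     0.0352     0.0352   -0.01173
  eq           1.397      3.172      2.954    0.02975
  solve Keq expr → x = -0.01173; check Q = 2.5890e-05
Then add 0.6772 M of G.
Step 3:
                   G          L          B          A
  init         2.074      3.172      2.954    0.02975
  Δ         -0.01133   -0.03399   -0.03399    0.01133
  eq           2.063      3.138       2.92    0.04108
  solve Keq expr → x = 0.01133; check Q = 2.5890e-05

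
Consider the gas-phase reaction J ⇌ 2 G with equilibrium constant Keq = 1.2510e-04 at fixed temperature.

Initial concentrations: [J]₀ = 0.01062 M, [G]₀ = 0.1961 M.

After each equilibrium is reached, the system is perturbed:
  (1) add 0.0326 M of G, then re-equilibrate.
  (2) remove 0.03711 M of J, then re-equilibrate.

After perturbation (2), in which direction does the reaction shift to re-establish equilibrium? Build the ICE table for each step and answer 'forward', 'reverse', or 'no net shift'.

Q₀ = 3.621 vs Keq = 1.2510e-04 ⇒ Q>K, reverse
Step 1:
                    J           G
  I           0.01062      0.1961
  C           0.09622     -0.1924
  E            0.1068    0.003656
  solve Keq expr → x = -0.09622; check Q = 1.2510e-04
Then add 0.0326 M of G.
Step 2:
                    J           G
  I            0.1068     0.03626
  C           0.01617    -0.03233
  E             0.123    0.003923
  solve Keq expr → x = -0.01617; check Q = 1.2510e-04
Then remove 0.03711 M of J.
Step 3:
                    J           G
  I            0.0859    0.003923
  C        3.1931e-04 -6.3862e-04
  E           0.08622    0.003284
  solve Keq expr → x = -3.1931e-04; check Q = 1.2510e-04

Direction: reverse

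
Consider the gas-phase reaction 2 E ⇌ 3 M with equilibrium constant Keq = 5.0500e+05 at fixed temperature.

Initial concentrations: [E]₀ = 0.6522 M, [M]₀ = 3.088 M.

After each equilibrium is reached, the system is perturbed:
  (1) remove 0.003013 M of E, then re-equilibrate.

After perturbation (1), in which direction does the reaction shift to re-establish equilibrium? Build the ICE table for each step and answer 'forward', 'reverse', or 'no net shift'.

Direction: reverse

Q₀ = 69.23 vs Keq = 5.0500e+05 ⇒ Q<K, forward
Step 1:
                   E          M
  I           0.6522      3.088
  C          -0.6407     0.9611
  E          0.01147      4.049
  solve Keq expr → x = 0.3204; check Q = 5.0500e+05
Then remove 0.003013 M of E.
Step 2:
                   E          M
  I         0.008452      4.049
  C         0.002994  -0.004491
  E          0.01145      4.045
  solve Keq expr → x = -0.001497; check Q = 5.0500e+05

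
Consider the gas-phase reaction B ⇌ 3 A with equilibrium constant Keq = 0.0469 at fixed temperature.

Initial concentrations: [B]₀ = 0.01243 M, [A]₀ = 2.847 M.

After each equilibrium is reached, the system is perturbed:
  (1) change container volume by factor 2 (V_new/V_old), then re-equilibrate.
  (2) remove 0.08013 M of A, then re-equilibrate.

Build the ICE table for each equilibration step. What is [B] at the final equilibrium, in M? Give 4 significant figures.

Q₀ = 1856 vs Keq = 0.0469 ⇒ Q>K, reverse
Step 1:
                    B           A
  I           0.01243       2.847
  C            0.8352      -2.506
  E            0.8477      0.3413
  solve Keq expr → x = -0.8352; check Q = 0.0469
Then change container volume by factor 2 (V_new/V_old).
Step 2:
                    B           A
  I            0.4238      0.1706
  C          -0.03114     0.09343
  E            0.3927      0.2641
  solve Keq expr → x = 0.03114; check Q = 0.0469
Then remove 0.08013 M of A.
Step 3:
                    B           A
  I            0.3927       0.184
  C          -0.02482     0.07445
  E            0.3679      0.2584
  solve Keq expr → x = 0.02482; check Q = 0.0469

[B]_eq = 0.3679 M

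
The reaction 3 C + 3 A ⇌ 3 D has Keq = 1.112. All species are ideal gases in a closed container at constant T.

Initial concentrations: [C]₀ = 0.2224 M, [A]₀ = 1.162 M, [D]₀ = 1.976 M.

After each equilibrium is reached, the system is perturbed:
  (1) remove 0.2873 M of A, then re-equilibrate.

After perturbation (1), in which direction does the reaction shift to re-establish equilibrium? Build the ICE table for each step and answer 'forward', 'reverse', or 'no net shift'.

Q₀ = 447 vs Keq = 1.112 ⇒ Q>K, reverse
Step 1:
                    C           A           D
  Initial      0.2224       1.162       1.976
  Change       0.5656      0.5656     -0.5656
  Equil         0.788       1.728        1.41
  solve Keq expr → x = -0.1885; check Q = 1.112
Then remove 0.2873 M of A.
Step 2:
                    C           A           D
  Initial       0.788        1.44        1.41
  Change      0.06938     0.06938    -0.06938
  Equil        0.8574        1.51       1.341
  solve Keq expr → x = -0.02313; check Q = 1.112

Direction: reverse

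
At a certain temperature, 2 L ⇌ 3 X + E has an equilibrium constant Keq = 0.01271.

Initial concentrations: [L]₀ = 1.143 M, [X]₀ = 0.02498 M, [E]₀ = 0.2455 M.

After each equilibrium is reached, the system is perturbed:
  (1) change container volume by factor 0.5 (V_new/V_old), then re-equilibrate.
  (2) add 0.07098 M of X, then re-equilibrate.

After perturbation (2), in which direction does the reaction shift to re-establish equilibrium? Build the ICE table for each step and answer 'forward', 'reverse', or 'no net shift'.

Q₀ = 2.9291e-06 vs Keq = 0.01271 ⇒ Q<K, forward
Step 1:
                    L           X           E
  I             1.143     0.02498      0.2455
  C           -0.1973      0.2959     0.09863
  E            0.9457      0.3209      0.3441
  solve Keq expr → x = 0.09863; check Q = 0.01271
Then change container volume by factor 0.5 (V_new/V_old).
Step 2:
                    L           X           E
  I             1.891      0.6417      0.6883
  C            0.1356     -0.2035    -0.06782
  E             2.027      0.4383      0.6204
  solve Keq expr → x = -0.06782; check Q = 0.01271
Then add 0.07098 M of X.
Step 3:
                    L           X           E
  I             2.027      0.5092      0.6204
  C            0.0402     -0.0603     -0.0201
  E             2.067      0.4489      0.6003
  solve Keq expr → x = -0.0201; check Q = 0.01271

Direction: reverse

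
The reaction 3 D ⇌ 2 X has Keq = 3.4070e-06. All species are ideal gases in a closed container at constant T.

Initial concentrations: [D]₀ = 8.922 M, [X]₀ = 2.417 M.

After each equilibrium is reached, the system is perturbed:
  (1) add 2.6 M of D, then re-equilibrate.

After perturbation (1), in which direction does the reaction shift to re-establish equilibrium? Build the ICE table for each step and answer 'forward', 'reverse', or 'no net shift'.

Q₀ = 0.008226 vs Keq = 3.4070e-06 ⇒ Q>K, reverse
Step 1:
                   D          X
  I            8.922      2.417
  C            3.504     -2.336
  E            12.43    0.08085
  solve Keq expr → x = -1.168; check Q = 3.4070e-06
Then add 2.6 M of D.
Step 2:
                   D          X
  I            15.03    0.08085
  C         -0.03936    0.02624
  E            14.99     0.1071
  solve Keq expr → x = 0.01312; check Q = 3.4070e-06

Direction: forward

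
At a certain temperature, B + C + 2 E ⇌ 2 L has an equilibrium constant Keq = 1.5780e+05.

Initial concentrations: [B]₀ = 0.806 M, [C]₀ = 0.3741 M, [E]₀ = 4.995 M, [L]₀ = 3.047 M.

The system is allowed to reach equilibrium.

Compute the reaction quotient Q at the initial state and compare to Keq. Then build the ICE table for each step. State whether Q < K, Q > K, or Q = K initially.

Q₀ = 1.234; Q < K (proceeds forward)

Q₀ = 1.234 vs Keq = 1.5780e+05 ⇒ Q<K, forward
Step 1:
                  B         C         E         L
  init        0.806    0.3741     4.995     3.047
  Δ         -0.3741   -0.3741   -0.7482    0.7482
  eq         0.4319 1.1717e-05     4.247     3.795
  solve Keq expr → x = 0.3741; check Q = 1.5780e+05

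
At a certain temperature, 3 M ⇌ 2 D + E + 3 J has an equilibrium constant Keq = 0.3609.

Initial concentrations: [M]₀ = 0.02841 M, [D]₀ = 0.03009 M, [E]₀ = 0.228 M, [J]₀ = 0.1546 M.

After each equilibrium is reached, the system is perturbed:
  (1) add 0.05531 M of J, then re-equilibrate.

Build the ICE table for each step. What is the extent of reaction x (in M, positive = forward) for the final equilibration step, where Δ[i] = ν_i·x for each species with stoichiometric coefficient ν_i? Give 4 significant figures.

Q₀ = 0.03327 vs Keq = 0.3609 ⇒ Q<K, forward
Step 1:
                   M          D          E          J
  Initial    0.02841    0.03009      0.228     0.1546
  Change     -0.0121   0.008068   0.004034     0.0121
  Equil      0.01631    0.03816      0.232     0.1667
  solve Keq expr → x = 0.004034; check Q = 0.3609
Then add 0.05531 M of J.
Step 2:
                   M          D          E          J
  Initial    0.01631    0.03816      0.232      0.222
  Change    0.003981  -0.002654  -0.001327  -0.003981
  Equil      0.02029     0.0355     0.2307      0.218
  solve Keq expr → x = -0.001327; check Q = 0.3609

x = -0.001327 M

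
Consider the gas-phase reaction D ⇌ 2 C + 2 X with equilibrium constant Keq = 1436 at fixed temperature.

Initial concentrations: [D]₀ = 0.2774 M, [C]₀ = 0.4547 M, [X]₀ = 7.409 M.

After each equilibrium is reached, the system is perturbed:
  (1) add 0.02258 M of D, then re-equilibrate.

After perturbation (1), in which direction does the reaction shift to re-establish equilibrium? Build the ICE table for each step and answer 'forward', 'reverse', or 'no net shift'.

Q₀ = 40.91 vs Keq = 1436 ⇒ Q<K, forward
Step 1:
                  D         C         X
  init       0.2774    0.4547     7.409
  Δ         -0.2396    0.4792    0.4792
  eq        0.03779    0.9339     7.888
  solve Keq expr → x = 0.2396; check Q = 1436
Then add 0.02258 M of D.
Step 2:
                  D         C         X
  init      0.06037    0.9339     7.888
  Δ        -0.01904   0.03808   0.03808
  eq        0.04133     0.972     7.926
  solve Keq expr → x = 0.01904; check Q = 1436

Direction: forward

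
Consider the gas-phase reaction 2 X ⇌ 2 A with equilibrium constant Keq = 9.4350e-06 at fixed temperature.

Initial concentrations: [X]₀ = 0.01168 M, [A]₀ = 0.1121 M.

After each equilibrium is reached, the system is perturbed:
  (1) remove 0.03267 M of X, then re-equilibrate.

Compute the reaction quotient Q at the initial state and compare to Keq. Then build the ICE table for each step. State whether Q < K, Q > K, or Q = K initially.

Q₀ = 92.11; Q > K (proceeds reverse)

Q₀ = 92.11 vs Keq = 9.4350e-06 ⇒ Q>K, reverse
Step 1:
                   X          A
  init       0.01168     0.1121
  Δ           0.1117    -0.1117
  eq          0.1234 3.7904e-04
  solve Keq expr → x = -0.05586; check Q = 9.4350e-06
Then remove 0.03267 M of X.
Step 2:
                   X          A
  init       0.09073 3.7904e-04
  Δ       1.0004e-04 -1.0004e-04
  eq         0.09083 2.7900e-04
  solve Keq expr → x = -5.0022e-05; check Q = 9.4350e-06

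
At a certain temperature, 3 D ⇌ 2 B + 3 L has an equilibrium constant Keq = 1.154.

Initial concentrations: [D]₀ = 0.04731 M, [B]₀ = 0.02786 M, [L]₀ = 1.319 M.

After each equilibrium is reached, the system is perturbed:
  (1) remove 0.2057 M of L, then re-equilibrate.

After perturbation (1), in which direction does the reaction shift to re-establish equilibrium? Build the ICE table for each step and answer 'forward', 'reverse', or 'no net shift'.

Q₀ = 16.82 vs Keq = 1.154 ⇒ Q>K, reverse
Step 1:
                    D           B           L
  Initial     0.04731     0.02786       1.319
  Change      0.02192    -0.01461    -0.02192
  Equil       0.06923     0.01325       1.297
  solve Keq expr → x = -0.007307; check Q = 1.154
Then remove 0.2057 M of L.
Step 2:
                    D           B           L
  Initial     0.06923     0.01325       1.091
  Change    -0.003712    0.002474    0.003712
  Equil       0.06552     0.01572       1.095
  solve Keq expr → x = 0.001237; check Q = 1.154

Direction: forward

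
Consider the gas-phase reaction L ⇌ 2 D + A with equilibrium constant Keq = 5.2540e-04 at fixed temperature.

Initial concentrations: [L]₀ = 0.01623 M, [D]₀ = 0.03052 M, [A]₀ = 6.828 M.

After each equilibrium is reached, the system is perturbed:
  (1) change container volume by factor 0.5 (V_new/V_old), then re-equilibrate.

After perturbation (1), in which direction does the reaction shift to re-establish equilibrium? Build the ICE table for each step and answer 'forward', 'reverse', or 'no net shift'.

Direction: reverse

Q₀ = 0.3919 vs Keq = 5.2540e-04 ⇒ Q>K, reverse
Step 1:
                    L           D           A
  I           0.01623     0.03052       6.828
  C           0.01449    -0.02898    -0.01449
  E           0.03072    0.001539       6.814
  solve Keq expr → x = -0.01449; check Q = 5.2540e-04
Then change container volume by factor 0.5 (V_new/V_old).
Step 2:
                    L           D           A
  I           0.06144    0.003078       13.63
  C        7.6477e-04    -0.00153 -7.6477e-04
  E           0.06221    0.001549       13.63
  solve Keq expr → x = -7.6477e-04; check Q = 5.2540e-04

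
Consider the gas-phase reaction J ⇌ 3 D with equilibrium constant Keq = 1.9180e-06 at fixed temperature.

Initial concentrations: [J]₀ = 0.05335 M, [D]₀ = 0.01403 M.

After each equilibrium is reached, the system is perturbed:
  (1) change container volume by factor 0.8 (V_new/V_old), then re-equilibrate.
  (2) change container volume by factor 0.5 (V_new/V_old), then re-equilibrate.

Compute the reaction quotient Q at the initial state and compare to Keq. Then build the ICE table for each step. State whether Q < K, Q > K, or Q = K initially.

Q₀ = 5.1765e-05; Q > K (proceeds reverse)

Q₀ = 5.1765e-05 vs Keq = 1.9180e-06 ⇒ Q>K, reverse
Step 1:
                    J           D
  Initial     0.05335     0.01403
  Change     0.003088   -0.009264
  Equil       0.05644    0.004766
  solve Keq expr → x = -0.003088; check Q = 1.9180e-06
Then change container volume by factor 0.8 (V_new/V_old).
Step 2:
                    J           D
  Initial     0.07055    0.005957
  Change   2.7229e-04 -8.1686e-04
  Equil       0.07082     0.00514
  solve Keq expr → x = -2.7229e-04; check Q = 1.9180e-06
Then change container volume by factor 0.5 (V_new/V_old).
Step 3:
                    J           D
  Initial      0.1416     0.01028
  Change     0.001262   -0.003785
  Equil        0.1429    0.006496
  solve Keq expr → x = -0.001262; check Q = 1.9180e-06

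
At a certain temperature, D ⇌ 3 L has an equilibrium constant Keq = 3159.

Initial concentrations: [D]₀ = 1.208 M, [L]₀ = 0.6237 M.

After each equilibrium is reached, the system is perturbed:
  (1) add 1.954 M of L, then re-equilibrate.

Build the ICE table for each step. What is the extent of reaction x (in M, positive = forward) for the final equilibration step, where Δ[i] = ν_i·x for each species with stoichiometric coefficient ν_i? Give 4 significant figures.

x = -0.04518 M

Q₀ = 0.2008 vs Keq = 3159 ⇒ Q<K, forward
Step 1:
                  D         L
  I           1.208    0.6237
  C          -1.185     3.555
  E         0.02309     4.178
  solve Keq expr → x = 1.185; check Q = 3159
Then add 1.954 M of L.
Step 2:
                  D         L
  I         0.02309     6.132
  C         0.04518   -0.1355
  E         0.06827     5.997
  solve Keq expr → x = -0.04518; check Q = 3159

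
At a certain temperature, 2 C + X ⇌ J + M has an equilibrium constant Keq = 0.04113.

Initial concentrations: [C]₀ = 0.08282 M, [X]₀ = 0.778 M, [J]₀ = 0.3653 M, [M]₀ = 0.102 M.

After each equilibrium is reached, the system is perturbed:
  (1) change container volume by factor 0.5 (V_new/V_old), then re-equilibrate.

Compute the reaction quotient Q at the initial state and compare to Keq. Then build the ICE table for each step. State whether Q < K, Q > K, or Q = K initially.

Q₀ = 6.982 vs Keq = 0.04113 ⇒ Q>K, reverse
Step 1:
                   C          X          J          M
  Initial    0.08282      0.778     0.3653      0.102
  Change      0.1851    0.09257   -0.09257   -0.09257
  Equil        0.268     0.8706     0.2727   0.009427
  solve Keq expr → x = -0.09257; check Q = 0.04113
Then change container volume by factor 0.5 (V_new/V_old).
Step 2:
                   C          X          J          M
  Initial     0.5359      1.741     0.5455    0.01885
  Change    -0.02786   -0.01393    0.01393    0.01393
  Equil       0.5081      1.727     0.5594    0.03278
  solve Keq expr → x = 0.01393; check Q = 0.04113

Q₀ = 6.982; Q > K (proceeds reverse)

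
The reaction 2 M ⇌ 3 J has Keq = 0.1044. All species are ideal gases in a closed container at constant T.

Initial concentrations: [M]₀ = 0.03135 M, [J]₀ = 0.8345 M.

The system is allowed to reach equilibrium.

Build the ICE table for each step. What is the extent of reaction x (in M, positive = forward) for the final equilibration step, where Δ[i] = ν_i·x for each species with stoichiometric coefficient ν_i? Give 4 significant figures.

Q₀ = 591.3 vs Keq = 0.1044 ⇒ Q>K, reverse
Step 1:
                    M           J
  Initial     0.03135      0.8345
  Change       0.3821     -0.5732
  Equil        0.4135      0.2613
  solve Keq expr → x = -0.1911; check Q = 0.1044

x = -0.1911 M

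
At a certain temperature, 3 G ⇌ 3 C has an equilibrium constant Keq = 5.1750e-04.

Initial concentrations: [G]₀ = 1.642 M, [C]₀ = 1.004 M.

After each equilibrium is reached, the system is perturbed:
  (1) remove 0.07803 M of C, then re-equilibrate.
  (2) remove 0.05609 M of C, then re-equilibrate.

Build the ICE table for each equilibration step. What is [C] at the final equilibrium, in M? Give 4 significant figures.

Q₀ = 0.2286 vs Keq = 5.1750e-04 ⇒ Q>K, reverse
Step 1:
                    G           C
  Initial       1.642       1.004
  Change       0.8074     -0.8074
  Equil         2.449      0.1966
  solve Keq expr → x = -0.2691; check Q = 5.1750e-04
Then remove 0.07803 M of C.
Step 2:
                    G           C
  Initial       2.449      0.1186
  Change     -0.07223     0.07223
  Equil         2.377      0.1908
  solve Keq expr → x = 0.02408; check Q = 5.1750e-04
Then remove 0.05609 M of C.
Step 3:
                    G           C
  Initial       2.377      0.1348
  Change     -0.05192     0.05192
  Equil         2.325      0.1867
  solve Keq expr → x = 0.01731; check Q = 5.1750e-04

[C]_eq = 0.1867 M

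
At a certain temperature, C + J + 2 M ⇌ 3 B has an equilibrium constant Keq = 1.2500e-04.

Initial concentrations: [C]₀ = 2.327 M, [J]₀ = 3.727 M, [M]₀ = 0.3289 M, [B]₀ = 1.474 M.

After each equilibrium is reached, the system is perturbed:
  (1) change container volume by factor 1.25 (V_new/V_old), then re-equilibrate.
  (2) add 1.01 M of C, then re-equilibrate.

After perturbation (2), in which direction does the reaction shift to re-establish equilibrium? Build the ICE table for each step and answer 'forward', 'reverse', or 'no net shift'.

Q₀ = 3.414 vs Keq = 1.2500e-04 ⇒ Q>K, reverse
Step 1:
                    C           J           M           B
  I             2.327       3.727      0.3289       1.474
  C            0.4482      0.4482      0.8963      -1.344
  E             2.775       4.175       1.225      0.1295
  solve Keq expr → x = -0.4482; check Q = 1.2500e-04
Then change container volume by factor 1.25 (V_new/V_old).
Step 2:
                    C           J           M           B
  I              2.22        3.34      0.9802      0.1036
  C          0.002355    0.002355     0.00471   -0.007064
  E             2.222       3.342      0.9849     0.09657
  solve Keq expr → x = -0.002355; check Q = 1.2500e-04
Then add 1.01 M of C.
Step 3:
                    C           J           M           B
  I             3.232       3.342      0.9849     0.09657
  C         -0.004052   -0.004052   -0.008103     0.01215
  E             3.228       3.338      0.9768      0.1087
  solve Keq expr → x = 0.004052; check Q = 1.2500e-04

Direction: forward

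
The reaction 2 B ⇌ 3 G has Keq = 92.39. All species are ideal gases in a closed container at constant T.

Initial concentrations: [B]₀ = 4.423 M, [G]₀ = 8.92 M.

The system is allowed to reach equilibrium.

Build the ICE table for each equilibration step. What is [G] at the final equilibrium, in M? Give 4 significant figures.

[G]_eq = 10.35 M

Q₀ = 36.28 vs Keq = 92.39 ⇒ Q<K, forward
Step 1:
                   B          G
  Initial      4.423       8.92
  Change     -0.9565      1.435
  Equil        3.467      10.35
  solve Keq expr → x = 0.4782; check Q = 92.39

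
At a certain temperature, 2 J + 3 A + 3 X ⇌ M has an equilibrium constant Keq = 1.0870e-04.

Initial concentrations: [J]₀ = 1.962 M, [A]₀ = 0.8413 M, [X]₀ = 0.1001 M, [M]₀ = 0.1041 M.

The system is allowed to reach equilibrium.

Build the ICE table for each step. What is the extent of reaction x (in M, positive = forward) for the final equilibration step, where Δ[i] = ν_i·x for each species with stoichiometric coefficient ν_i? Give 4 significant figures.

Q₀ = 45.28 vs Keq = 1.0870e-04 ⇒ Q>K, reverse
Step 1:
                   J          A          X          M
  Initial      1.962     0.8413     0.1001     0.1041
  Change      0.2081     0.3121     0.3121     -0.104
  Equil         2.17      1.153     0.4122 5.5030e-05
  solve Keq expr → x = -0.104; check Q = 1.0870e-04

x = -0.104 M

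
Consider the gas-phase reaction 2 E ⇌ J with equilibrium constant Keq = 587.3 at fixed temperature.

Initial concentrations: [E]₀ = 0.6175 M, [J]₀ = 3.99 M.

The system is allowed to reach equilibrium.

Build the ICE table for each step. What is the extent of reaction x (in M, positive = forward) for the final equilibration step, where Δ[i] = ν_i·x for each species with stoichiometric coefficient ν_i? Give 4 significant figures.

x = 0.2662 M

Q₀ = 10.46 vs Keq = 587.3 ⇒ Q<K, forward
Step 1:
                   E          J
  I           0.6175       3.99
  C          -0.5324     0.2662
  E          0.08513      4.256
  solve Keq expr → x = 0.2662; check Q = 587.3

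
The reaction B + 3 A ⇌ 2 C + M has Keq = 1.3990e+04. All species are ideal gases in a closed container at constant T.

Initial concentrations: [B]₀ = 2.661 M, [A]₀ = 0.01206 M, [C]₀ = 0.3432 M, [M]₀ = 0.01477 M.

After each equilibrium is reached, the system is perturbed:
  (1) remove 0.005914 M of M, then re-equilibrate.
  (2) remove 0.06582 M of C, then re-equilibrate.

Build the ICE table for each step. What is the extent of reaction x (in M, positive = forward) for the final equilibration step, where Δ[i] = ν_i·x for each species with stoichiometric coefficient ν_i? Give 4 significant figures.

Q₀ = 372.7 vs Keq = 1.3990e+04 ⇒ Q<K, forward
Step 1:
                   B          A          C          M
  Initial      2.661    0.01206     0.3432    0.01477
  Change   -0.002735  -0.008206   0.005471   0.002735
  Equil        2.658   0.003854     0.3487    0.01751
  solve Keq expr → x = 0.002735; check Q = 1.3990e+04
Then remove 0.005914 M of M.
Step 2:
                   B          A          C          M
  Initial      2.658   0.003854     0.3487    0.01159
  Change  -1.5912e-04 -4.7735e-04 3.1823e-04 1.5912e-04
  Equil        2.658   0.003376      0.349    0.01175
  solve Keq expr → x = 1.5912e-04; check Q = 1.3990e+04
Then remove 0.06582 M of C.
Step 3:
                   B          A          C          M
  Initial      2.658   0.003376     0.2832    0.01175
  Change  -1.4178e-04 -4.2533e-04 2.8355e-04 1.4178e-04
  Equil        2.658   0.002951     0.2835    0.01189
  solve Keq expr → x = 1.4178e-04; check Q = 1.3990e+04

x = 1.4178e-04 M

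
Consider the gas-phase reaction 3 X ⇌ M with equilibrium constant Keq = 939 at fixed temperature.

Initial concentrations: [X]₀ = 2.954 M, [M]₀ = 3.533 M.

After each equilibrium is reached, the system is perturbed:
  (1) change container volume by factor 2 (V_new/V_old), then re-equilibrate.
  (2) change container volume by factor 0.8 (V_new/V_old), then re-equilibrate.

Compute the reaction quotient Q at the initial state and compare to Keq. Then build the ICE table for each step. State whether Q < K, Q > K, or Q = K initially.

Q₀ = 0.1371; Q < K (proceeds forward)

Q₀ = 0.1371 vs Keq = 939 ⇒ Q<K, forward
Step 1:
                   X          M
  Initial      2.954      3.533
  Change      -2.786     0.9286
  Equil       0.1681      4.462
  solve Keq expr → x = 0.9286; check Q = 939
Then change container volume by factor 2 (V_new/V_old).
Step 2:
                   X          M
  Initial    0.08406      2.231
  Change     0.04905   -0.01635
  Equil       0.1331      2.214
  solve Keq expr → x = -0.01635; check Q = 939
Then change container volume by factor 0.8 (V_new/V_old).
Step 3:
                   X          M
  Initial     0.1664      2.768
  Change    -0.02287   0.007622
  Equil       0.1435      2.776
  solve Keq expr → x = 0.007622; check Q = 939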